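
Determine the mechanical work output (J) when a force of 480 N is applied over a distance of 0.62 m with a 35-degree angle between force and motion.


W = F * d * cos(theta)
theta = 35 deg = 0.6109 rad
cos(theta) = 0.8192
W = 480 * 0.62 * 0.8192
W = 243.7796


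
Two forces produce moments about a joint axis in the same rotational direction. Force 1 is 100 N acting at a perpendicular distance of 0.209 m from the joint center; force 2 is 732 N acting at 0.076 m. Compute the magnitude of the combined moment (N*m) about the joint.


M = F1 * d1 + F2 * d2
M = 100 * 0.209 + 732 * 0.076
M = 20.9000 + 55.6320
M = 76.5320


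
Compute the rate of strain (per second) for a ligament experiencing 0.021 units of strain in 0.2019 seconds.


strain_rate = delta_strain / delta_t
strain_rate = 0.021 / 0.2019
strain_rate = 0.1040


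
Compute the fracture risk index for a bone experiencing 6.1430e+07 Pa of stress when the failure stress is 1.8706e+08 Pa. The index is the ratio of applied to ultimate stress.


FRI = applied / ultimate
FRI = 6.1430e+07 / 1.8706e+08
FRI = 0.3284


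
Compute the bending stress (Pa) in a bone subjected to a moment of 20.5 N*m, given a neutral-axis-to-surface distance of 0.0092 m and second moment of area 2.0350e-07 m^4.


sigma = M * c / I
sigma = 20.5 * 0.0092 / 2.0350e-07
M * c = 0.1886
sigma = 926781.3268


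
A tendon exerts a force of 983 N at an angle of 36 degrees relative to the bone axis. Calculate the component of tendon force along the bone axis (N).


F_eff = F_tendon * cos(theta)
theta = 36 deg = 0.6283 rad
cos(theta) = 0.8090
F_eff = 983 * 0.8090
F_eff = 795.2637


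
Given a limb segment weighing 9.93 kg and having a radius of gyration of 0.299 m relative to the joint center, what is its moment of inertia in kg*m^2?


I = m * k^2
I = 9.93 * 0.299^2
k^2 = 0.0894
I = 0.8878


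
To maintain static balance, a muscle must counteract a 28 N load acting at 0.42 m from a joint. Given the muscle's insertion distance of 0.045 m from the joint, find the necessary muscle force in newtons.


F_muscle = W * d_load / d_muscle
F_muscle = 28 * 0.42 / 0.045
Numerator = 11.7600
F_muscle = 261.3333


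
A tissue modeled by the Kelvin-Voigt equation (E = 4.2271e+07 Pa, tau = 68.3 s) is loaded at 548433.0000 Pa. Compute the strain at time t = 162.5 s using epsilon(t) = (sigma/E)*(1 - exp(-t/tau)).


epsilon(t) = (sigma/E) * (1 - exp(-t/tau))
sigma/E = 548433.0000 / 4.2271e+07 = 0.0130
exp(-t/tau) = exp(-162.5 / 68.3) = 0.0926
epsilon = 0.0130 * (1 - 0.0926)
epsilon = 0.0118


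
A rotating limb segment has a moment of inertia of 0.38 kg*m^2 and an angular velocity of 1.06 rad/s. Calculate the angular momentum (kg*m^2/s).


L = I * omega
L = 0.38 * 1.06
L = 0.4028


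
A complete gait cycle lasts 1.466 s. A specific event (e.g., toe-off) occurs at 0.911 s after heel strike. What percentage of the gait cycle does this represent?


pct = (event_time / cycle_time) * 100
pct = (0.911 / 1.466) * 100
ratio = 0.6214
pct = 62.1419


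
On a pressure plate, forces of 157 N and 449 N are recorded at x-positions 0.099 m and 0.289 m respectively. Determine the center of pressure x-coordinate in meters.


COP_x = (F1*x1 + F2*x2) / (F1 + F2)
COP_x = (157*0.099 + 449*0.289) / (157 + 449)
Numerator = 145.3040
Denominator = 606
COP_x = 0.2398


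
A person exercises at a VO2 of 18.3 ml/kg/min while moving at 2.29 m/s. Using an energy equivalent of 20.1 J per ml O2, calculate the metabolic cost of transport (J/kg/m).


Power per kg = VO2 * 20.1 / 60
Power per kg = 18.3 * 20.1 / 60 = 6.1305 W/kg
Cost = power_per_kg / speed
Cost = 6.1305 / 2.29
Cost = 2.6771


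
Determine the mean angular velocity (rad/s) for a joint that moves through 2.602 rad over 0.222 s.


omega = delta_theta / delta_t
omega = 2.602 / 0.222
omega = 11.7207


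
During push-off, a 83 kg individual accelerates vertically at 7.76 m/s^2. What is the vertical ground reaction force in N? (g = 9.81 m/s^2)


GRF = m * (g + a)
GRF = 83 * (9.81 + 7.76)
GRF = 83 * 17.5700
GRF = 1458.3100


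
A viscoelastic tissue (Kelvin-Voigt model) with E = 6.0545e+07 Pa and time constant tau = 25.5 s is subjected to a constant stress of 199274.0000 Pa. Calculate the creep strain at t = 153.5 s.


epsilon(t) = (sigma/E) * (1 - exp(-t/tau))
sigma/E = 199274.0000 / 6.0545e+07 = 0.0033
exp(-t/tau) = exp(-153.5 / 25.5) = 0.0024
epsilon = 0.0033 * (1 - 0.0024)
epsilon = 0.0033


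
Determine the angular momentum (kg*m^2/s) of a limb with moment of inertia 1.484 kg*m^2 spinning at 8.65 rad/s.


L = I * omega
L = 1.484 * 8.65
L = 12.8366


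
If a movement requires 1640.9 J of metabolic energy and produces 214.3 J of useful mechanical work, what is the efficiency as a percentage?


eta = (W_mech / E_meta) * 100
eta = (214.3 / 1640.9) * 100
ratio = 0.1306
eta = 13.0599


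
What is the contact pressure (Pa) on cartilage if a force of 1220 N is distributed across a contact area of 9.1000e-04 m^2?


P = F / A
P = 1220 / 9.1000e-04
P = 1.3407e+06


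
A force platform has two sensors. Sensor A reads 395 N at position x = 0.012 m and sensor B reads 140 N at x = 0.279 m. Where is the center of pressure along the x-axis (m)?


COP_x = (F1*x1 + F2*x2) / (F1 + F2)
COP_x = (395*0.012 + 140*0.279) / (395 + 140)
Numerator = 43.8000
Denominator = 535
COP_x = 0.0819


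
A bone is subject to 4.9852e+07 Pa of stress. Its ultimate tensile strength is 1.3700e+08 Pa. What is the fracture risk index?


FRI = applied / ultimate
FRI = 4.9852e+07 / 1.3700e+08
FRI = 0.3639


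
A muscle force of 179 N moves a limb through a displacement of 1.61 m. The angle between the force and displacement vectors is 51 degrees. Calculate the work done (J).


W = F * d * cos(theta)
theta = 51 deg = 0.8901 rad
cos(theta) = 0.6293
W = 179 * 1.61 * 0.6293
W = 181.3638


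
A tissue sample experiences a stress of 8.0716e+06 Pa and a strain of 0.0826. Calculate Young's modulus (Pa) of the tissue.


E = stress / strain
E = 8.0716e+06 / 0.0826
E = 9.7719e+07


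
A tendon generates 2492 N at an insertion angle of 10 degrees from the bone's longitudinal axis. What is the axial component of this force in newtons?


F_eff = F_tendon * cos(theta)
theta = 10 deg = 0.1745 rad
cos(theta) = 0.9848
F_eff = 2492 * 0.9848
F_eff = 2454.1409


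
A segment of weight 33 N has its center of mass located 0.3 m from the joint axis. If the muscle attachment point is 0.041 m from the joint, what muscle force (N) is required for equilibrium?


F_muscle = W * d_load / d_muscle
F_muscle = 33 * 0.3 / 0.041
Numerator = 9.9000
F_muscle = 241.4634


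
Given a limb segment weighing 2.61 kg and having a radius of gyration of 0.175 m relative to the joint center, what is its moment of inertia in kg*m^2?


I = m * k^2
I = 2.61 * 0.175^2
k^2 = 0.0306
I = 0.0799


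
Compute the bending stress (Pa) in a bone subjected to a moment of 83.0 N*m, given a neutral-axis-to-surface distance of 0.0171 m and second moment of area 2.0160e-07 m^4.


sigma = M * c / I
sigma = 83.0 * 0.0171 / 2.0160e-07
M * c = 1.4193
sigma = 7.0402e+06


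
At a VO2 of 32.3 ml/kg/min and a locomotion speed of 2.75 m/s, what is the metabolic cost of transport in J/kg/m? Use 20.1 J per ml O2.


Power per kg = VO2 * 20.1 / 60
Power per kg = 32.3 * 20.1 / 60 = 10.8205 W/kg
Cost = power_per_kg / speed
Cost = 10.8205 / 2.75
Cost = 3.9347


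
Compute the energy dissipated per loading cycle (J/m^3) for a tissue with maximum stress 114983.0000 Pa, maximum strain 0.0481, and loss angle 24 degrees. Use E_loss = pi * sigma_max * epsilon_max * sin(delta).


E_loss = pi * sigma_max * epsilon_max * sin(delta)
delta = 24 deg = 0.4189 rad
sin(delta) = 0.4067
E_loss = pi * 114983.0000 * 0.0481 * 0.4067
E_loss = 7067.1105


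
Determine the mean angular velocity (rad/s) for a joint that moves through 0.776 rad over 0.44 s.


omega = delta_theta / delta_t
omega = 0.776 / 0.44
omega = 1.7636


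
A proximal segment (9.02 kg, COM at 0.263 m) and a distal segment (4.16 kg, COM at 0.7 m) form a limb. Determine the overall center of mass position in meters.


COM = (m1*x1 + m2*x2) / (m1 + m2)
COM = (9.02*0.263 + 4.16*0.7) / (9.02 + 4.16)
Numerator = 5.2843
Denominator = 13.1800
COM = 0.4009


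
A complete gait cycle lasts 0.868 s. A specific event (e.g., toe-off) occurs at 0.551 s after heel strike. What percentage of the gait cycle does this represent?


pct = (event_time / cycle_time) * 100
pct = (0.551 / 0.868) * 100
ratio = 0.6348
pct = 63.4793


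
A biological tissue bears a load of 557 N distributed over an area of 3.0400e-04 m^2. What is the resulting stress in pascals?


stress = F / A
stress = 557 / 3.0400e-04
stress = 1.8322e+06


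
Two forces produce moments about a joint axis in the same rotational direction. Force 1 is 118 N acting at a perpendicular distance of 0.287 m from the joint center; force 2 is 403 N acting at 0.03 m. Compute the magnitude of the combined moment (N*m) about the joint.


M = F1 * d1 + F2 * d2
M = 118 * 0.287 + 403 * 0.03
M = 33.8660 + 12.0900
M = 45.9560


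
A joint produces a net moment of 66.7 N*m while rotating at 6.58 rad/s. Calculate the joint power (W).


P = M * omega
P = 66.7 * 6.58
P = 438.8860


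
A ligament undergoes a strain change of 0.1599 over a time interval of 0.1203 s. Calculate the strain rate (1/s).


strain_rate = delta_strain / delta_t
strain_rate = 0.1599 / 0.1203
strain_rate = 1.3292


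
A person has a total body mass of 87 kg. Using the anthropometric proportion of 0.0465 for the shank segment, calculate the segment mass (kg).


m_segment = body_mass * fraction
m_segment = 87 * 0.0465
m_segment = 4.0455


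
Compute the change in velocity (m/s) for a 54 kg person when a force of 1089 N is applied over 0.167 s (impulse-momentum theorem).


J = F * dt = 1089 * 0.167 = 181.8630 N*s
delta_v = J / m
delta_v = 181.8630 / 54
delta_v = 3.3678


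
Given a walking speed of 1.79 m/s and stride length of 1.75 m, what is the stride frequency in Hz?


f = v / stride_length
f = 1.79 / 1.75
f = 1.0229


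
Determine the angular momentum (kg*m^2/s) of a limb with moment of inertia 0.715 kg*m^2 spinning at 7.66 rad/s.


L = I * omega
L = 0.715 * 7.66
L = 5.4769


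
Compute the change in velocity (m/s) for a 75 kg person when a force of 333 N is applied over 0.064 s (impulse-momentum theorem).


J = F * dt = 333 * 0.064 = 21.3120 N*s
delta_v = J / m
delta_v = 21.3120 / 75
delta_v = 0.2842


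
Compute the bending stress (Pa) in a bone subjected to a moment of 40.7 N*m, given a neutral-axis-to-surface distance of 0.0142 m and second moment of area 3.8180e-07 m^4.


sigma = M * c / I
sigma = 40.7 * 0.0142 / 3.8180e-07
M * c = 0.5779
sigma = 1.5137e+06


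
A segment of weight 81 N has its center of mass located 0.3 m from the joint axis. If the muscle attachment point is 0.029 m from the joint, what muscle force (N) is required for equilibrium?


F_muscle = W * d_load / d_muscle
F_muscle = 81 * 0.3 / 0.029
Numerator = 24.3000
F_muscle = 837.9310


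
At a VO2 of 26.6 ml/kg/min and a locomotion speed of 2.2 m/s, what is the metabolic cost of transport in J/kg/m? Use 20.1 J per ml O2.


Power per kg = VO2 * 20.1 / 60
Power per kg = 26.6 * 20.1 / 60 = 8.9110 W/kg
Cost = power_per_kg / speed
Cost = 8.9110 / 2.2
Cost = 4.0505


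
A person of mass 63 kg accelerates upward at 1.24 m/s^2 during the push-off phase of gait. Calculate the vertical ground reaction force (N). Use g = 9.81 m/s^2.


GRF = m * (g + a)
GRF = 63 * (9.81 + 1.24)
GRF = 63 * 11.0500
GRF = 696.1500


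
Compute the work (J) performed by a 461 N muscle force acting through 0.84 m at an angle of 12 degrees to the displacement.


W = F * d * cos(theta)
theta = 12 deg = 0.2094 rad
cos(theta) = 0.9781
W = 461 * 0.84 * 0.9781
W = 378.7779


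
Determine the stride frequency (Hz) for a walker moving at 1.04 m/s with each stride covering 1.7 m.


f = v / stride_length
f = 1.04 / 1.7
f = 0.6118


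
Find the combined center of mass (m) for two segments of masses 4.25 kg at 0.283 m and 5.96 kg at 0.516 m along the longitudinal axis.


COM = (m1*x1 + m2*x2) / (m1 + m2)
COM = (4.25*0.283 + 5.96*0.516) / (4.25 + 5.96)
Numerator = 4.2781
Denominator = 10.2100
COM = 0.4190


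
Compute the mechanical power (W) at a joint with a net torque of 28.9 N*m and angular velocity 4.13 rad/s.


P = M * omega
P = 28.9 * 4.13
P = 119.3570


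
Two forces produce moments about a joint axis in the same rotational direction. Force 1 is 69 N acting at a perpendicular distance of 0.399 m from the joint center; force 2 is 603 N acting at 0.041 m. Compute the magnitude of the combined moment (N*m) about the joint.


M = F1 * d1 + F2 * d2
M = 69 * 0.399 + 603 * 0.041
M = 27.5310 + 24.7230
M = 52.2540


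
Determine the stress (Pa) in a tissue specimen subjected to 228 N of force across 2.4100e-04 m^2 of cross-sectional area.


stress = F / A
stress = 228 / 2.4100e-04
stress = 946058.0913


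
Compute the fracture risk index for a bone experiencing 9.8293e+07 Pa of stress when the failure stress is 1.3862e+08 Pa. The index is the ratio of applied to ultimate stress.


FRI = applied / ultimate
FRI = 9.8293e+07 / 1.3862e+08
FRI = 0.7091


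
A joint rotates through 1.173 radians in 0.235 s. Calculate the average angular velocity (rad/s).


omega = delta_theta / delta_t
omega = 1.173 / 0.235
omega = 4.9915


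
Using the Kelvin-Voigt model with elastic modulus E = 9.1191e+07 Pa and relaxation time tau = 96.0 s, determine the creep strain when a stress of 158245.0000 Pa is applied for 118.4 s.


epsilon(t) = (sigma/E) * (1 - exp(-t/tau))
sigma/E = 158245.0000 / 9.1191e+07 = 0.0017
exp(-t/tau) = exp(-118.4 / 96.0) = 0.2913
epsilon = 0.0017 * (1 - 0.2913)
epsilon = 0.0012


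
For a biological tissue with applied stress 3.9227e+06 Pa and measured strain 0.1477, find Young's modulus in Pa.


E = stress / strain
E = 3.9227e+06 / 0.1477
E = 2.6559e+07


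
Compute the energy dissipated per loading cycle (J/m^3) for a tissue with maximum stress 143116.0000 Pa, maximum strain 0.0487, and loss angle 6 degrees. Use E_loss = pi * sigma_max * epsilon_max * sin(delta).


E_loss = pi * sigma_max * epsilon_max * sin(delta)
delta = 6 deg = 0.1047 rad
sin(delta) = 0.1045
E_loss = pi * 143116.0000 * 0.0487 * 0.1045
E_loss = 2288.7670


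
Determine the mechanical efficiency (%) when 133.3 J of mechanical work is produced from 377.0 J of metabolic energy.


eta = (W_mech / E_meta) * 100
eta = (133.3 / 377.0) * 100
ratio = 0.3536
eta = 35.3581


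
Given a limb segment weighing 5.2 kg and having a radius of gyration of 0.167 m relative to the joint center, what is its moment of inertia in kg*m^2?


I = m * k^2
I = 5.2 * 0.167^2
k^2 = 0.0279
I = 0.1450


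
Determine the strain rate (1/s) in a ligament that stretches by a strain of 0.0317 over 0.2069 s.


strain_rate = delta_strain / delta_t
strain_rate = 0.0317 / 0.2069
strain_rate = 0.1532


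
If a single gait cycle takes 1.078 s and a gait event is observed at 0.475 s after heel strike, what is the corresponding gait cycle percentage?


pct = (event_time / cycle_time) * 100
pct = (0.475 / 1.078) * 100
ratio = 0.4406
pct = 44.0631


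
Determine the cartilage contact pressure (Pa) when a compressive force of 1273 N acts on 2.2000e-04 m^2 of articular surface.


P = F / A
P = 1273 / 2.2000e-04
P = 5.7864e+06


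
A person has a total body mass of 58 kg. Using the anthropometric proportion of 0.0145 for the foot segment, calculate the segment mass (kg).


m_segment = body_mass * fraction
m_segment = 58 * 0.0145
m_segment = 0.8410


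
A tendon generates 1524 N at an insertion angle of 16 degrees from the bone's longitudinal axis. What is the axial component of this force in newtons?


F_eff = F_tendon * cos(theta)
theta = 16 deg = 0.2793 rad
cos(theta) = 0.9613
F_eff = 1524 * 0.9613
F_eff = 1464.9628


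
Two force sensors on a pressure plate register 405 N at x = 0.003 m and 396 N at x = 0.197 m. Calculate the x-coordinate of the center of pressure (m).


COP_x = (F1*x1 + F2*x2) / (F1 + F2)
COP_x = (405*0.003 + 396*0.197) / (405 + 396)
Numerator = 79.2270
Denominator = 801
COP_x = 0.0989


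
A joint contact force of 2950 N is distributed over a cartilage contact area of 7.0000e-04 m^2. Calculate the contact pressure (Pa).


P = F / A
P = 2950 / 7.0000e-04
P = 4.2143e+06


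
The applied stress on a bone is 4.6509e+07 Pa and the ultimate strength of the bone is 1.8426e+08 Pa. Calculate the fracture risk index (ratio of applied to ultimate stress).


FRI = applied / ultimate
FRI = 4.6509e+07 / 1.8426e+08
FRI = 0.2524


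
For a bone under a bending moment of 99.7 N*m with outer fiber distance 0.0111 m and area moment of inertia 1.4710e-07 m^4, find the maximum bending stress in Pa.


sigma = M * c / I
sigma = 99.7 * 0.0111 / 1.4710e-07
M * c = 1.1067
sigma = 7.5232e+06


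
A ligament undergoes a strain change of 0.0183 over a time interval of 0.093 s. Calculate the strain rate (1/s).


strain_rate = delta_strain / delta_t
strain_rate = 0.0183 / 0.093
strain_rate = 0.1968


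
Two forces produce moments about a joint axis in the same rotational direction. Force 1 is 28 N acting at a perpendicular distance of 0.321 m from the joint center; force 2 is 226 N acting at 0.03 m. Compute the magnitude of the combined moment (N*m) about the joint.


M = F1 * d1 + F2 * d2
M = 28 * 0.321 + 226 * 0.03
M = 8.9880 + 6.7800
M = 15.7680


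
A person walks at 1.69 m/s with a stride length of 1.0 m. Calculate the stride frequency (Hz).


f = v / stride_length
f = 1.69 / 1.0
f = 1.6900


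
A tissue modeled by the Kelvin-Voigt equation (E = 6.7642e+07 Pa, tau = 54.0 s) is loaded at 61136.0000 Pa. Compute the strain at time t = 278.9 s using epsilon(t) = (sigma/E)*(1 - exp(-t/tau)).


epsilon(t) = (sigma/E) * (1 - exp(-t/tau))
sigma/E = 61136.0000 / 6.7642e+07 = 9.0382e-04
exp(-t/tau) = exp(-278.9 / 54.0) = 0.0057
epsilon = 9.0382e-04 * (1 - 0.0057)
epsilon = 8.9865e-04


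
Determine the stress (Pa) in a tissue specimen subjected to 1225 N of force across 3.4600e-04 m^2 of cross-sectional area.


stress = F / A
stress = 1225 / 3.4600e-04
stress = 3.5405e+06


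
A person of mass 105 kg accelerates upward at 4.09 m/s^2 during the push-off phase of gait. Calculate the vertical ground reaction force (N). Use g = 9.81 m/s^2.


GRF = m * (g + a)
GRF = 105 * (9.81 + 4.09)
GRF = 105 * 13.9000
GRF = 1459.5000


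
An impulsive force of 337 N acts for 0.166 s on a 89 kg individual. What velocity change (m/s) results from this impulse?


J = F * dt = 337 * 0.166 = 55.9420 N*s
delta_v = J / m
delta_v = 55.9420 / 89
delta_v = 0.6286


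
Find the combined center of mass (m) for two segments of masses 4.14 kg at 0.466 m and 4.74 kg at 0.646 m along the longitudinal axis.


COM = (m1*x1 + m2*x2) / (m1 + m2)
COM = (4.14*0.466 + 4.74*0.646) / (4.14 + 4.74)
Numerator = 4.9913
Denominator = 8.8800
COM = 0.5621


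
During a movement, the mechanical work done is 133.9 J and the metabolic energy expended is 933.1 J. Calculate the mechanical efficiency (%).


eta = (W_mech / E_meta) * 100
eta = (133.9 / 933.1) * 100
ratio = 0.1435
eta = 14.3500


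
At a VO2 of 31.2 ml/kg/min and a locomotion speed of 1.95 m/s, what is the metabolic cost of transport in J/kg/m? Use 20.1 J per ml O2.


Power per kg = VO2 * 20.1 / 60
Power per kg = 31.2 * 20.1 / 60 = 10.4520 W/kg
Cost = power_per_kg / speed
Cost = 10.4520 / 1.95
Cost = 5.3600


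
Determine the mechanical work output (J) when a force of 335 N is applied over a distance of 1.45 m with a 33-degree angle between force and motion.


W = F * d * cos(theta)
theta = 33 deg = 0.5760 rad
cos(theta) = 0.8387
W = 335 * 1.45 * 0.8387
W = 407.3842


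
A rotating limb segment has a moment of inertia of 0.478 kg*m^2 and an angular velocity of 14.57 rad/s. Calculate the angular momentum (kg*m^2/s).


L = I * omega
L = 0.478 * 14.57
L = 6.9645


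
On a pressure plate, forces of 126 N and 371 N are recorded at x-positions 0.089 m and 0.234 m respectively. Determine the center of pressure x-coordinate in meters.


COP_x = (F1*x1 + F2*x2) / (F1 + F2)
COP_x = (126*0.089 + 371*0.234) / (126 + 371)
Numerator = 98.0280
Denominator = 497
COP_x = 0.1972


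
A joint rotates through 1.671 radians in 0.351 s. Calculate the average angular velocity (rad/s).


omega = delta_theta / delta_t
omega = 1.671 / 0.351
omega = 4.7607


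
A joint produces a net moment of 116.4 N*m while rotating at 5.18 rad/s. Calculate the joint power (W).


P = M * omega
P = 116.4 * 5.18
P = 602.9520


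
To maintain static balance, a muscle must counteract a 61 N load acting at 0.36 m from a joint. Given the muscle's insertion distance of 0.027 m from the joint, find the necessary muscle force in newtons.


F_muscle = W * d_load / d_muscle
F_muscle = 61 * 0.36 / 0.027
Numerator = 21.9600
F_muscle = 813.3333


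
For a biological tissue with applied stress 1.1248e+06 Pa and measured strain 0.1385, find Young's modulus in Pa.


E = stress / strain
E = 1.1248e+06 / 0.1385
E = 8.1213e+06


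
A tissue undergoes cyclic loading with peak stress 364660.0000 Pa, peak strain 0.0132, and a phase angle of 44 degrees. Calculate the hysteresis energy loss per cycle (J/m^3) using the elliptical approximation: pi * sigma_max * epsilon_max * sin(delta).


E_loss = pi * sigma_max * epsilon_max * sin(delta)
delta = 44 deg = 0.7679 rad
sin(delta) = 0.6947
E_loss = pi * 364660.0000 * 0.0132 * 0.6947
E_loss = 10504.6891


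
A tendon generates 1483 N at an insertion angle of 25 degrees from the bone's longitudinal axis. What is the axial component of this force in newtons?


F_eff = F_tendon * cos(theta)
theta = 25 deg = 0.4363 rad
cos(theta) = 0.9063
F_eff = 1483 * 0.9063
F_eff = 1344.0544


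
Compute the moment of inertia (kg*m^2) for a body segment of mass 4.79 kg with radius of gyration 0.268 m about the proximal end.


I = m * k^2
I = 4.79 * 0.268^2
k^2 = 0.0718
I = 0.3440


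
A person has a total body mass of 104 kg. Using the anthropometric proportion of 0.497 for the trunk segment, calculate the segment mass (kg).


m_segment = body_mass * fraction
m_segment = 104 * 0.497
m_segment = 51.6880


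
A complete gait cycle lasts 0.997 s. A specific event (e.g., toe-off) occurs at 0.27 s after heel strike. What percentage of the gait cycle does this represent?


pct = (event_time / cycle_time) * 100
pct = (0.27 / 0.997) * 100
ratio = 0.2708
pct = 27.0812


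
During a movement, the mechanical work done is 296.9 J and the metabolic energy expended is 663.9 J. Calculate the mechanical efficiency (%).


eta = (W_mech / E_meta) * 100
eta = (296.9 / 663.9) * 100
ratio = 0.4472
eta = 44.7206


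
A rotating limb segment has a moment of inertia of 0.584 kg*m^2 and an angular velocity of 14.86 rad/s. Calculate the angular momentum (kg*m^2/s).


L = I * omega
L = 0.584 * 14.86
L = 8.6782


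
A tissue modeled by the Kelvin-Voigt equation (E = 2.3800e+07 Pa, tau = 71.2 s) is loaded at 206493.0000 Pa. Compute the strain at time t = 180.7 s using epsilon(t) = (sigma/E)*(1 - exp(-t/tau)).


epsilon(t) = (sigma/E) * (1 - exp(-t/tau))
sigma/E = 206493.0000 / 2.3800e+07 = 0.0087
exp(-t/tau) = exp(-180.7 / 71.2) = 0.0790
epsilon = 0.0087 * (1 - 0.0790)
epsilon = 0.0080


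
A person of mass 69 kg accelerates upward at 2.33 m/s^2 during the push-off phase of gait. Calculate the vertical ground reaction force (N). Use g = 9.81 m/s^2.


GRF = m * (g + a)
GRF = 69 * (9.81 + 2.33)
GRF = 69 * 12.1400
GRF = 837.6600


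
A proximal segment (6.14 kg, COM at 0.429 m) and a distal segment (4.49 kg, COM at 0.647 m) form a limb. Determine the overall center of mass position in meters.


COM = (m1*x1 + m2*x2) / (m1 + m2)
COM = (6.14*0.429 + 4.49*0.647) / (6.14 + 4.49)
Numerator = 5.5391
Denominator = 10.6300
COM = 0.5211


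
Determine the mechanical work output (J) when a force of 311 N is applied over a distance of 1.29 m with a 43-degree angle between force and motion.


W = F * d * cos(theta)
theta = 43 deg = 0.7505 rad
cos(theta) = 0.7314
W = 311 * 1.29 * 0.7314
W = 293.4118


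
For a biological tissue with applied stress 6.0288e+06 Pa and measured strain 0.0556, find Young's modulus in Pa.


E = stress / strain
E = 6.0288e+06 / 0.0556
E = 1.0843e+08


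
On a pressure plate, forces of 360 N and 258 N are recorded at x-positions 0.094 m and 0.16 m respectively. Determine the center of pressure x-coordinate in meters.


COP_x = (F1*x1 + F2*x2) / (F1 + F2)
COP_x = (360*0.094 + 258*0.16) / (360 + 258)
Numerator = 75.1200
Denominator = 618
COP_x = 0.1216


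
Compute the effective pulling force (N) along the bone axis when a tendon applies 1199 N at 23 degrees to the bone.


F_eff = F_tendon * cos(theta)
theta = 23 deg = 0.4014 rad
cos(theta) = 0.9205
F_eff = 1199 * 0.9205
F_eff = 1103.6853


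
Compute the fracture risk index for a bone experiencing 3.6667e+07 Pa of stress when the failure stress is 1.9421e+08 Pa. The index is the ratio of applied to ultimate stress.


FRI = applied / ultimate
FRI = 3.6667e+07 / 1.9421e+08
FRI = 0.1888


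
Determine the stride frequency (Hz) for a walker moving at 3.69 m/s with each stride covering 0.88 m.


f = v / stride_length
f = 3.69 / 0.88
f = 4.1932


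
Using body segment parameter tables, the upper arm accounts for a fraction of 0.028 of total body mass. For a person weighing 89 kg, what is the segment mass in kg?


m_segment = body_mass * fraction
m_segment = 89 * 0.028
m_segment = 2.4920


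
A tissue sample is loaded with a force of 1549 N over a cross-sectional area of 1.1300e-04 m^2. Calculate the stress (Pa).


stress = F / A
stress = 1549 / 1.1300e-04
stress = 1.3708e+07


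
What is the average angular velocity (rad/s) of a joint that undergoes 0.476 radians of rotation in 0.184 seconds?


omega = delta_theta / delta_t
omega = 0.476 / 0.184
omega = 2.5870


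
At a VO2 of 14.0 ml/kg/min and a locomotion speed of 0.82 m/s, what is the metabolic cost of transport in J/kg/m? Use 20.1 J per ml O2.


Power per kg = VO2 * 20.1 / 60
Power per kg = 14.0 * 20.1 / 60 = 4.6900 W/kg
Cost = power_per_kg / speed
Cost = 4.6900 / 0.82
Cost = 5.7195


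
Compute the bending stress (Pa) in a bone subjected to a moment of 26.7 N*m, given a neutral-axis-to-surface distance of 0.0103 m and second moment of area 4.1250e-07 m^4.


sigma = M * c / I
sigma = 26.7 * 0.0103 / 4.1250e-07
M * c = 0.2750
sigma = 666690.9091


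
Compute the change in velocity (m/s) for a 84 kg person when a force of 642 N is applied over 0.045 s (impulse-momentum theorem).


J = F * dt = 642 * 0.045 = 28.8900 N*s
delta_v = J / m
delta_v = 28.8900 / 84
delta_v = 0.3439


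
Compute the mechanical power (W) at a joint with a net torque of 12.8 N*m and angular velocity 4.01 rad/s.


P = M * omega
P = 12.8 * 4.01
P = 51.3280


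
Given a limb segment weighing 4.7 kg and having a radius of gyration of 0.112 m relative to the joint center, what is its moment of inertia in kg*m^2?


I = m * k^2
I = 4.7 * 0.112^2
k^2 = 0.0125
I = 0.0590


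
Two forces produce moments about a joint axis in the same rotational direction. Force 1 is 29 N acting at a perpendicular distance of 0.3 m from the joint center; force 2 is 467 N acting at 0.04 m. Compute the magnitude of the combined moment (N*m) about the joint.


M = F1 * d1 + F2 * d2
M = 29 * 0.3 + 467 * 0.04
M = 8.7000 + 18.6800
M = 27.3800


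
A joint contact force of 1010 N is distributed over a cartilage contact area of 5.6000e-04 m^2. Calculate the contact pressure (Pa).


P = F / A
P = 1010 / 5.6000e-04
P = 1.8036e+06


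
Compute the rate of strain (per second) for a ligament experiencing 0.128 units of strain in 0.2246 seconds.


strain_rate = delta_strain / delta_t
strain_rate = 0.128 / 0.2246
strain_rate = 0.5699


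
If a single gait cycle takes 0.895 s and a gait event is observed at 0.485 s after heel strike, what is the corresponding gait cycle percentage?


pct = (event_time / cycle_time) * 100
pct = (0.485 / 0.895) * 100
ratio = 0.5419
pct = 54.1899


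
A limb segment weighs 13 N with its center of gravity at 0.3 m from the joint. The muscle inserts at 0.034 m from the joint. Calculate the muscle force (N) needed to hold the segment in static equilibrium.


F_muscle = W * d_load / d_muscle
F_muscle = 13 * 0.3 / 0.034
Numerator = 3.9000
F_muscle = 114.7059


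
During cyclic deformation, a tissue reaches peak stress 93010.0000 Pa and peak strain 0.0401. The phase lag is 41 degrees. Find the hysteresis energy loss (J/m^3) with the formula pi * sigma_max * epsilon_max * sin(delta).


E_loss = pi * sigma_max * epsilon_max * sin(delta)
delta = 41 deg = 0.7156 rad
sin(delta) = 0.6561
E_loss = pi * 93010.0000 * 0.0401 * 0.6561
E_loss = 7687.1757


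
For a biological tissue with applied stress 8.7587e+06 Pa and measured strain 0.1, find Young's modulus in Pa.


E = stress / strain
E = 8.7587e+06 / 0.1
E = 8.7587e+07


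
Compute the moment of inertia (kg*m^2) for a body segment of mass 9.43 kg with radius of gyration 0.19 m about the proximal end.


I = m * k^2
I = 9.43 * 0.19^2
k^2 = 0.0361
I = 0.3404


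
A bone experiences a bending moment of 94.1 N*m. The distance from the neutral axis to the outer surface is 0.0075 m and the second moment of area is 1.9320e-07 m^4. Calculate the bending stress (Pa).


sigma = M * c / I
sigma = 94.1 * 0.0075 / 1.9320e-07
M * c = 0.7057
sigma = 3.6530e+06


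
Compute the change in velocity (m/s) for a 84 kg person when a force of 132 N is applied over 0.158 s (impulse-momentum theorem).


J = F * dt = 132 * 0.158 = 20.8560 N*s
delta_v = J / m
delta_v = 20.8560 / 84
delta_v = 0.2483


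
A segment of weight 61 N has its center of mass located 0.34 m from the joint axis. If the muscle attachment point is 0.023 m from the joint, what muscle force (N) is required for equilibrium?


F_muscle = W * d_load / d_muscle
F_muscle = 61 * 0.34 / 0.023
Numerator = 20.7400
F_muscle = 901.7391


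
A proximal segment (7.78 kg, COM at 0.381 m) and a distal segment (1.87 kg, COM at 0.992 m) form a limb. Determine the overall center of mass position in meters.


COM = (m1*x1 + m2*x2) / (m1 + m2)
COM = (7.78*0.381 + 1.87*0.992) / (7.78 + 1.87)
Numerator = 4.8192
Denominator = 9.6500
COM = 0.4994


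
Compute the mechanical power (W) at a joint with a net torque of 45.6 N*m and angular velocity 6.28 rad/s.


P = M * omega
P = 45.6 * 6.28
P = 286.3680


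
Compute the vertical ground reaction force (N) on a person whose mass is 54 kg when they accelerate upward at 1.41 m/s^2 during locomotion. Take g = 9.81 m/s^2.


GRF = m * (g + a)
GRF = 54 * (9.81 + 1.41)
GRF = 54 * 11.2200
GRF = 605.8800


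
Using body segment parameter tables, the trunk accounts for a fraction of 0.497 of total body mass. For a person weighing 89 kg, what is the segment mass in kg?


m_segment = body_mass * fraction
m_segment = 89 * 0.497
m_segment = 44.2330


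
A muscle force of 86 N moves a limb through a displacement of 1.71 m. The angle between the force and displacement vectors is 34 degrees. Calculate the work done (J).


W = F * d * cos(theta)
theta = 34 deg = 0.5934 rad
cos(theta) = 0.8290
W = 86 * 1.71 * 0.8290
W = 121.9183


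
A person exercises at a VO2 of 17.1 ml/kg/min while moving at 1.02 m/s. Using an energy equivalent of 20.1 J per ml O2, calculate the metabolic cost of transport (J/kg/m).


Power per kg = VO2 * 20.1 / 60
Power per kg = 17.1 * 20.1 / 60 = 5.7285 W/kg
Cost = power_per_kg / speed
Cost = 5.7285 / 1.02
Cost = 5.6162


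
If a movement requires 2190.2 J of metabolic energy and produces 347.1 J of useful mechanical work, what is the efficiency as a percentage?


eta = (W_mech / E_meta) * 100
eta = (347.1 / 2190.2) * 100
ratio = 0.1585
eta = 15.8479


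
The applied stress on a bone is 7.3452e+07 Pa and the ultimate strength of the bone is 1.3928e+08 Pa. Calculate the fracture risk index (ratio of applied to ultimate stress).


FRI = applied / ultimate
FRI = 7.3452e+07 / 1.3928e+08
FRI = 0.5274


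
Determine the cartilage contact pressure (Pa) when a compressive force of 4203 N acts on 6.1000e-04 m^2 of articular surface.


P = F / A
P = 4203 / 6.1000e-04
P = 6.8902e+06


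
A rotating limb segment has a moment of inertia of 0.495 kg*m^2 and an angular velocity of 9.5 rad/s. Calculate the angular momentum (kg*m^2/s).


L = I * omega
L = 0.495 * 9.5
L = 4.7025


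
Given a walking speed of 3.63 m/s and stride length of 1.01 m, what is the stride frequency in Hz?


f = v / stride_length
f = 3.63 / 1.01
f = 3.5941


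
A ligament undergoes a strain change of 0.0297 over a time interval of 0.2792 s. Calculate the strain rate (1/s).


strain_rate = delta_strain / delta_t
strain_rate = 0.0297 / 0.2792
strain_rate = 0.1064


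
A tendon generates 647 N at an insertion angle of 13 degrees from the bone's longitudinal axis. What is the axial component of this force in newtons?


F_eff = F_tendon * cos(theta)
theta = 13 deg = 0.2269 rad
cos(theta) = 0.9744
F_eff = 647 * 0.9744
F_eff = 630.4174


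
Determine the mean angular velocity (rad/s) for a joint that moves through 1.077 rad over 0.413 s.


omega = delta_theta / delta_t
omega = 1.077 / 0.413
omega = 2.6077


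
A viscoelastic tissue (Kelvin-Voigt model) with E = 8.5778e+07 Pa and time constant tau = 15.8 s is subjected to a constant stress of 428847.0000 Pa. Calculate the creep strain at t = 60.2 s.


epsilon(t) = (sigma/E) * (1 - exp(-t/tau))
sigma/E = 428847.0000 / 8.5778e+07 = 0.0050
exp(-t/tau) = exp(-60.2 / 15.8) = 0.0221
epsilon = 0.0050 * (1 - 0.0221)
epsilon = 0.0049


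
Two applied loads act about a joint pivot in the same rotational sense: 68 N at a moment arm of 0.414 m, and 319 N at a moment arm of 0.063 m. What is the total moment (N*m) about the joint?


M = F1 * d1 + F2 * d2
M = 68 * 0.414 + 319 * 0.063
M = 28.1520 + 20.0970
M = 48.2490


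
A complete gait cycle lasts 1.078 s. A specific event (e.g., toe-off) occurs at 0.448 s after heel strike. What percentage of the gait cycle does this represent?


pct = (event_time / cycle_time) * 100
pct = (0.448 / 1.078) * 100
ratio = 0.4156
pct = 41.5584


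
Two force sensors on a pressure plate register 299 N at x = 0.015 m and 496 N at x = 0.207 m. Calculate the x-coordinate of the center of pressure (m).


COP_x = (F1*x1 + F2*x2) / (F1 + F2)
COP_x = (299*0.015 + 496*0.207) / (299 + 496)
Numerator = 107.1570
Denominator = 795
COP_x = 0.1348


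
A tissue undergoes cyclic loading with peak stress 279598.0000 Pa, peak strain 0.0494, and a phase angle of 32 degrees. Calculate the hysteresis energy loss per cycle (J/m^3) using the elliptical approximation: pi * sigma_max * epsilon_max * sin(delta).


E_loss = pi * sigma_max * epsilon_max * sin(delta)
delta = 32 deg = 0.5585 rad
sin(delta) = 0.5299
E_loss = pi * 279598.0000 * 0.0494 * 0.5299
E_loss = 22994.3210


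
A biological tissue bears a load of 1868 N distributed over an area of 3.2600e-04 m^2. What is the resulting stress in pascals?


stress = F / A
stress = 1868 / 3.2600e-04
stress = 5.7301e+06


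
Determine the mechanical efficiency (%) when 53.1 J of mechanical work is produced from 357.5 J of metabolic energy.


eta = (W_mech / E_meta) * 100
eta = (53.1 / 357.5) * 100
ratio = 0.1485
eta = 14.8531


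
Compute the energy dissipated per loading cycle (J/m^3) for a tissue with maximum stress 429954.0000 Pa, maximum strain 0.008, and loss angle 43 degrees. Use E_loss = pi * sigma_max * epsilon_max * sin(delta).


E_loss = pi * sigma_max * epsilon_max * sin(delta)
delta = 43 deg = 0.7505 rad
sin(delta) = 0.6820
E_loss = pi * 429954.0000 * 0.008 * 0.6820
E_loss = 7369.6215


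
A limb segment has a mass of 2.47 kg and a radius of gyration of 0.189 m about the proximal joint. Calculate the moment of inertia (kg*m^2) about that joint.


I = m * k^2
I = 2.47 * 0.189^2
k^2 = 0.0357
I = 0.0882


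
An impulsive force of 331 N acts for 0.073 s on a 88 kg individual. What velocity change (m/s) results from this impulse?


J = F * dt = 331 * 0.073 = 24.1630 N*s
delta_v = J / m
delta_v = 24.1630 / 88
delta_v = 0.2746


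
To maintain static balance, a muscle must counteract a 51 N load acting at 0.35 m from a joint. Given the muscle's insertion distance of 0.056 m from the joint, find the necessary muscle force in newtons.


F_muscle = W * d_load / d_muscle
F_muscle = 51 * 0.35 / 0.056
Numerator = 17.8500
F_muscle = 318.7500


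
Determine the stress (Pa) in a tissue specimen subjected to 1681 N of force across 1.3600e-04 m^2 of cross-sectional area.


stress = F / A
stress = 1681 / 1.3600e-04
stress = 1.2360e+07


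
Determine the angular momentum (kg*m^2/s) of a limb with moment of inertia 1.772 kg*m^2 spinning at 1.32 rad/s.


L = I * omega
L = 1.772 * 1.32
L = 2.3390


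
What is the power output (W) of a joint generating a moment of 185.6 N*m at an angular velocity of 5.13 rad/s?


P = M * omega
P = 185.6 * 5.13
P = 952.1280


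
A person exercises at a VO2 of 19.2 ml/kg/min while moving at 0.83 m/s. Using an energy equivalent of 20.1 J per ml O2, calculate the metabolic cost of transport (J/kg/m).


Power per kg = VO2 * 20.1 / 60
Power per kg = 19.2 * 20.1 / 60 = 6.4320 W/kg
Cost = power_per_kg / speed
Cost = 6.4320 / 0.83
Cost = 7.7494


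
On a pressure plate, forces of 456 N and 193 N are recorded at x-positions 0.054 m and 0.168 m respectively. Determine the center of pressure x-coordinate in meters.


COP_x = (F1*x1 + F2*x2) / (F1 + F2)
COP_x = (456*0.054 + 193*0.168) / (456 + 193)
Numerator = 57.0480
Denominator = 649
COP_x = 0.0879


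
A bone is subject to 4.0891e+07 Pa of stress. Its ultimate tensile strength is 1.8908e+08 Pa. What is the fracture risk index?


FRI = applied / ultimate
FRI = 4.0891e+07 / 1.8908e+08
FRI = 0.2163


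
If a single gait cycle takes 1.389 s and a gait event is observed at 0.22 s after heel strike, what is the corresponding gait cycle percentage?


pct = (event_time / cycle_time) * 100
pct = (0.22 / 1.389) * 100
ratio = 0.1584
pct = 15.8387


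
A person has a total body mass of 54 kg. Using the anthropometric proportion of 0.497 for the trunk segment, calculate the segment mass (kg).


m_segment = body_mass * fraction
m_segment = 54 * 0.497
m_segment = 26.8380


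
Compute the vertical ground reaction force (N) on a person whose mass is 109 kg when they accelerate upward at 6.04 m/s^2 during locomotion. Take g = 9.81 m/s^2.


GRF = m * (g + a)
GRF = 109 * (9.81 + 6.04)
GRF = 109 * 15.8500
GRF = 1727.6500


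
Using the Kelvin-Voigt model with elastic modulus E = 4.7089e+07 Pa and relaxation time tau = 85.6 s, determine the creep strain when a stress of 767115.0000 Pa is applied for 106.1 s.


epsilon(t) = (sigma/E) * (1 - exp(-t/tau))
sigma/E = 767115.0000 / 4.7089e+07 = 0.0163
exp(-t/tau) = exp(-106.1 / 85.6) = 0.2895
epsilon = 0.0163 * (1 - 0.2895)
epsilon = 0.0116


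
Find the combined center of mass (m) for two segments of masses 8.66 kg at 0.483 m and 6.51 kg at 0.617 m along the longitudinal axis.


COM = (m1*x1 + m2*x2) / (m1 + m2)
COM = (8.66*0.483 + 6.51*0.617) / (8.66 + 6.51)
Numerator = 8.1994
Denominator = 15.1700
COM = 0.5405


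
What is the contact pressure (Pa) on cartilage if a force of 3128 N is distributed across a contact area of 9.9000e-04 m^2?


P = F / A
P = 3128 / 9.9000e-04
P = 3.1596e+06
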